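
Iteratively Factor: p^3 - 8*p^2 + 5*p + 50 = (p + 2)*(p^2 - 10*p + 25) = (p - 5)*(p + 2)*(p - 5)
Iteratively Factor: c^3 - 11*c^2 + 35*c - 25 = (c - 5)*(c^2 - 6*c + 5) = (c - 5)^2*(c - 1)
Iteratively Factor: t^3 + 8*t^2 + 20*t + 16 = (t + 2)*(t^2 + 6*t + 8) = (t + 2)*(t + 4)*(t + 2)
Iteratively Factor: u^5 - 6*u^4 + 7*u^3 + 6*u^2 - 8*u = (u + 1)*(u^4 - 7*u^3 + 14*u^2 - 8*u) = (u - 1)*(u + 1)*(u^3 - 6*u^2 + 8*u) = (u - 2)*(u - 1)*(u + 1)*(u^2 - 4*u) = (u - 4)*(u - 2)*(u - 1)*(u + 1)*(u)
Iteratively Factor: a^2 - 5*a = (a - 5)*(a)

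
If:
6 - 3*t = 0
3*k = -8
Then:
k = -8/3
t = 2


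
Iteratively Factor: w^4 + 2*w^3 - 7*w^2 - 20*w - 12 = (w + 1)*(w^3 + w^2 - 8*w - 12) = (w + 1)*(w + 2)*(w^2 - w - 6) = (w + 1)*(w + 2)^2*(w - 3)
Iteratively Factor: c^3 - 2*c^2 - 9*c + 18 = (c - 3)*(c^2 + c - 6) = (c - 3)*(c + 3)*(c - 2)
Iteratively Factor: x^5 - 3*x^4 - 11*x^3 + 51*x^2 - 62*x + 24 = (x - 2)*(x^4 - x^3 - 13*x^2 + 25*x - 12) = (x - 2)*(x - 1)*(x^3 - 13*x + 12) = (x - 2)*(x - 1)^2*(x^2 + x - 12) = (x - 3)*(x - 2)*(x - 1)^2*(x + 4)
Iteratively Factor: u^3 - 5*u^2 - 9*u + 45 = (u - 3)*(u^2 - 2*u - 15) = (u - 3)*(u + 3)*(u - 5)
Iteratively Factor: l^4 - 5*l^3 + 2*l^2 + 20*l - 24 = (l + 2)*(l^3 - 7*l^2 + 16*l - 12) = (l - 3)*(l + 2)*(l^2 - 4*l + 4) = (l - 3)*(l - 2)*(l + 2)*(l - 2)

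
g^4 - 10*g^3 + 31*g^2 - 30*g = g*(g - 5)*(g - 3)*(g - 2)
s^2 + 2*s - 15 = (s - 3)*(s + 5)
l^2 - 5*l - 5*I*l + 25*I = (l - 5)*(l - 5*I)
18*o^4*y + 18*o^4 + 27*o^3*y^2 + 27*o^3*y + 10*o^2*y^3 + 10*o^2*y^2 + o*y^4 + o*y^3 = (o + y)*(3*o + y)*(6*o + y)*(o*y + o)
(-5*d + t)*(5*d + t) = -25*d^2 + t^2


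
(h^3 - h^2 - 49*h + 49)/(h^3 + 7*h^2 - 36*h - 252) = (h^2 - 8*h + 7)/(h^2 - 36)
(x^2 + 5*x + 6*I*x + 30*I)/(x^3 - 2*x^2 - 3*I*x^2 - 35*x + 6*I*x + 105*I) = (x + 6*I)/(x^2 - x*(7 + 3*I) + 21*I)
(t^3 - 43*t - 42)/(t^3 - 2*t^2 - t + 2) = (t^2 - t - 42)/(t^2 - 3*t + 2)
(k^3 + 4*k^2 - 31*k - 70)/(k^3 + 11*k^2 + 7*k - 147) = (k^2 - 3*k - 10)/(k^2 + 4*k - 21)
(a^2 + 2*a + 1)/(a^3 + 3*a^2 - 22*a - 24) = (a + 1)/(a^2 + 2*a - 24)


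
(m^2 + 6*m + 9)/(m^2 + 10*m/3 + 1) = 3*(m + 3)/(3*m + 1)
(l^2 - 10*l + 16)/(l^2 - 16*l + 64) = (l - 2)/(l - 8)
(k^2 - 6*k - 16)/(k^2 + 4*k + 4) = (k - 8)/(k + 2)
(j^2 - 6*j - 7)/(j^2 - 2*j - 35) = (j + 1)/(j + 5)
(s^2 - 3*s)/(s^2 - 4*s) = (s - 3)/(s - 4)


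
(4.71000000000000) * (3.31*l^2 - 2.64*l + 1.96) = 15.5901*l^2 - 12.4344*l + 9.2316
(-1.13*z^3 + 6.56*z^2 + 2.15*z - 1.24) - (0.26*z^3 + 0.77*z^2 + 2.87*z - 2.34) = -1.39*z^3 + 5.79*z^2 - 0.72*z + 1.1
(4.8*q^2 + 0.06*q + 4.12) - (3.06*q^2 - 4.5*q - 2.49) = 1.74*q^2 + 4.56*q + 6.61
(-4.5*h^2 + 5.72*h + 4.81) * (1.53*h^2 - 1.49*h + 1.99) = -6.885*h^4 + 15.4566*h^3 - 10.1185*h^2 + 4.2159*h + 9.5719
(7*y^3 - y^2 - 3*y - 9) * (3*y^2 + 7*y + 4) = 21*y^5 + 46*y^4 + 12*y^3 - 52*y^2 - 75*y - 36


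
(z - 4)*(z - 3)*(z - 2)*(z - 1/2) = z^4 - 19*z^3/2 + 61*z^2/2 - 37*z + 12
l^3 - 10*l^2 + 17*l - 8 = (l - 8)*(l - 1)^2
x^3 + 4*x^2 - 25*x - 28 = (x - 4)*(x + 1)*(x + 7)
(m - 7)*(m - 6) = m^2 - 13*m + 42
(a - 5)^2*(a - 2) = a^3 - 12*a^2 + 45*a - 50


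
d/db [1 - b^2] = -2*b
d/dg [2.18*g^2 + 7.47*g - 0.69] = 4.36*g + 7.47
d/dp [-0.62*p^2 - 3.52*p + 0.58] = -1.24*p - 3.52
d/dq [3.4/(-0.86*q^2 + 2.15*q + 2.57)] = (5.848*q - 7.31)/(-0.86*q^2 + 2.15*q + 2.57)^2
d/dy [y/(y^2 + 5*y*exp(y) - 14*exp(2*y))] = (y^2 - y*(5*y*exp(y) + 2*y - 28*exp(2*y) + 5*exp(y)) + 5*y*exp(y) - 14*exp(2*y))/(y^2 + 5*y*exp(y) - 14*exp(2*y))^2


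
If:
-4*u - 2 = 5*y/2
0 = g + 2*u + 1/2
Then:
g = 5*y/4 + 1/2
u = -5*y/8 - 1/2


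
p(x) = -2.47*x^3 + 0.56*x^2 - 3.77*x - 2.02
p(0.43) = -3.73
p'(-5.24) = -213.10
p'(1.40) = -16.73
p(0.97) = -7.40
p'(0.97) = -9.66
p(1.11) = -8.89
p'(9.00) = -593.90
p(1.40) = -12.98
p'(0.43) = -4.66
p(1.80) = -21.40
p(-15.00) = 8516.78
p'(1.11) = -11.66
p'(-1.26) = -16.95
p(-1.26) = 8.56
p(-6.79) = 822.62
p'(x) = -7.41*x^2 + 1.12*x - 3.77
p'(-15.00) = -1687.82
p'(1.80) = -25.76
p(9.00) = -1791.22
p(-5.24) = 388.49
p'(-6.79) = -353.01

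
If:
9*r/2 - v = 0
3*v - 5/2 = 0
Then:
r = 5/27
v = 5/6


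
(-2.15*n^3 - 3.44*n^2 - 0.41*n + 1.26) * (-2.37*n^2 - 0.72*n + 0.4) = 5.0955*n^5 + 9.7008*n^4 + 2.5885*n^3 - 4.067*n^2 - 1.0712*n + 0.504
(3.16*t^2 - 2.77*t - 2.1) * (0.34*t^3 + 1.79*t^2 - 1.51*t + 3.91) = 1.0744*t^5 + 4.7146*t^4 - 10.4439*t^3 + 12.7793*t^2 - 7.6597*t - 8.211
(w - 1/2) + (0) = w - 1/2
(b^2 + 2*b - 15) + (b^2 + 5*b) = 2*b^2 + 7*b - 15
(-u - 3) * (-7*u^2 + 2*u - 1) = 7*u^3 + 19*u^2 - 5*u + 3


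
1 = 1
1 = 1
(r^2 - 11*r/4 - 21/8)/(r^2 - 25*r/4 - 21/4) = (r - 7/2)/(r - 7)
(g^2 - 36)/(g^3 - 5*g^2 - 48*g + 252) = (g + 6)/(g^2 + g - 42)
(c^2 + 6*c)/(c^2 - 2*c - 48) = c/(c - 8)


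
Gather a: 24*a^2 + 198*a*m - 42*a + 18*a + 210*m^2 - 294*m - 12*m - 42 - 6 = 24*a^2 + a*(198*m - 24) + 210*m^2 - 306*m - 48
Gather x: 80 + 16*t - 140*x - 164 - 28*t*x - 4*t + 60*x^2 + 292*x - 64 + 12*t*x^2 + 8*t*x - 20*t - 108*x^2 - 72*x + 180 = -8*t + x^2*(12*t - 48) + x*(80 - 20*t) + 32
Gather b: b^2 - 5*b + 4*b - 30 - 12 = b^2 - b - 42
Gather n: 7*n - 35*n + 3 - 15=-28*n - 12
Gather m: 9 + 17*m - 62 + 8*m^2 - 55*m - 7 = 8*m^2 - 38*m - 60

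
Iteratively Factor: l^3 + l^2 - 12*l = (l + 4)*(l^2 - 3*l) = l*(l + 4)*(l - 3)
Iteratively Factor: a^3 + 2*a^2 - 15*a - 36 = (a + 3)*(a^2 - a - 12) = (a + 3)^2*(a - 4)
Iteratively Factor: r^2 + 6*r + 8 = (r + 2)*(r + 4)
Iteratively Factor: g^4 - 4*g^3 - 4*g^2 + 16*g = (g)*(g^3 - 4*g^2 - 4*g + 16) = g*(g - 2)*(g^2 - 2*g - 8) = g*(g - 2)*(g + 2)*(g - 4)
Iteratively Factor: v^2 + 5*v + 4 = (v + 4)*(v + 1)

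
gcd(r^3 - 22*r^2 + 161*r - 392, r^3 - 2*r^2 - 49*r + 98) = r - 7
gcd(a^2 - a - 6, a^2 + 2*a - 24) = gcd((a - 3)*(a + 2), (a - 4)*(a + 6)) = 1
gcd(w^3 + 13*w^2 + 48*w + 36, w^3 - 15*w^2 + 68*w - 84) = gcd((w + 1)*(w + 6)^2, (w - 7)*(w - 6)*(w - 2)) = 1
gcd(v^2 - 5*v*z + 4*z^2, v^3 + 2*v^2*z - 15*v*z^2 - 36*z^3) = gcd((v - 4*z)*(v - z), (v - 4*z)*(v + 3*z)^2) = -v + 4*z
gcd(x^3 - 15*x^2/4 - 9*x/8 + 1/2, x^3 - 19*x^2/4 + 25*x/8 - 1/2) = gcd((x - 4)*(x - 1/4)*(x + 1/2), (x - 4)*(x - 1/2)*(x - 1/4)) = x^2 - 17*x/4 + 1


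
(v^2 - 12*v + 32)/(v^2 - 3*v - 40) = (v - 4)/(v + 5)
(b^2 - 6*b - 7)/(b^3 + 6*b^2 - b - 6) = (b - 7)/(b^2 + 5*b - 6)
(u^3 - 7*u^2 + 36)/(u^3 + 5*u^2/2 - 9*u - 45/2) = 2*(u^2 - 4*u - 12)/(2*u^2 + 11*u + 15)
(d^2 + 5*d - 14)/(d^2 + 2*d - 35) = (d - 2)/(d - 5)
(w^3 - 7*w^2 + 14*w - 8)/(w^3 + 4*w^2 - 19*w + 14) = (w - 4)/(w + 7)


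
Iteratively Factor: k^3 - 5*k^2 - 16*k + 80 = (k - 5)*(k^2 - 16) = (k - 5)*(k - 4)*(k + 4)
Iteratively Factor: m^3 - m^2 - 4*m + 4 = (m - 1)*(m^2 - 4) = (m - 1)*(m + 2)*(m - 2)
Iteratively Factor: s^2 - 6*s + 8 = (s - 2)*(s - 4)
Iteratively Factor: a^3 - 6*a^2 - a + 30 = (a - 3)*(a^2 - 3*a - 10) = (a - 5)*(a - 3)*(a + 2)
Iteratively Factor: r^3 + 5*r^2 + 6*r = (r)*(r^2 + 5*r + 6) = r*(r + 3)*(r + 2)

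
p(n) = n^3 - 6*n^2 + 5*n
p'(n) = 3*n^2 - 12*n + 5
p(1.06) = -0.25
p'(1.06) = -4.35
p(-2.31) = -55.89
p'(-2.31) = 48.73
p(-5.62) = -395.11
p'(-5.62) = 167.19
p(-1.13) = -14.75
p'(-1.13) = 22.39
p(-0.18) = -1.10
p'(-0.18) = 7.26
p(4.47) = -8.22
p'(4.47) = 11.30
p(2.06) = -6.42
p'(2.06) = -6.99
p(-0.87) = -9.55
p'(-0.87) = 17.71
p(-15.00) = -4800.00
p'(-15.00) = 860.00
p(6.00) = 30.00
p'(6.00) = 41.00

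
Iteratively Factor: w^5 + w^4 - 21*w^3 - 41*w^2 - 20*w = (w + 4)*(w^4 - 3*w^3 - 9*w^2 - 5*w) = (w - 5)*(w + 4)*(w^3 + 2*w^2 + w) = w*(w - 5)*(w + 4)*(w^2 + 2*w + 1) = w*(w - 5)*(w + 1)*(w + 4)*(w + 1)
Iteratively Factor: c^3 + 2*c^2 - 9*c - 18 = (c + 2)*(c^2 - 9) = (c + 2)*(c + 3)*(c - 3)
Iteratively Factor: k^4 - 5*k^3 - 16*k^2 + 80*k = (k - 4)*(k^3 - k^2 - 20*k) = (k - 4)*(k + 4)*(k^2 - 5*k) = k*(k - 4)*(k + 4)*(k - 5)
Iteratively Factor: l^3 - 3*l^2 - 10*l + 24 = (l - 4)*(l^2 + l - 6) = (l - 4)*(l - 2)*(l + 3)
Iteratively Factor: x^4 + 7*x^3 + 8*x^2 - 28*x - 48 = (x + 3)*(x^3 + 4*x^2 - 4*x - 16) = (x + 2)*(x + 3)*(x^2 + 2*x - 8) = (x + 2)*(x + 3)*(x + 4)*(x - 2)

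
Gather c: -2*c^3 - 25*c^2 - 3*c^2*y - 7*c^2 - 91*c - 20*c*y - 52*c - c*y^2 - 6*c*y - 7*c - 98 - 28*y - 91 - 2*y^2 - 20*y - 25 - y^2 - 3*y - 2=-2*c^3 + c^2*(-3*y - 32) + c*(-y^2 - 26*y - 150) - 3*y^2 - 51*y - 216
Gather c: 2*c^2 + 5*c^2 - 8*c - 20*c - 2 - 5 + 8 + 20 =7*c^2 - 28*c + 21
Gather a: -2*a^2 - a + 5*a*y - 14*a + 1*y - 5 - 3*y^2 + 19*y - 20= -2*a^2 + a*(5*y - 15) - 3*y^2 + 20*y - 25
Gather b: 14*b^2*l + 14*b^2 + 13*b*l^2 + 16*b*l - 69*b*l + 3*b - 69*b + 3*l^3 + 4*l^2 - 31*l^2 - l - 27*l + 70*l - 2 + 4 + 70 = b^2*(14*l + 14) + b*(13*l^2 - 53*l - 66) + 3*l^3 - 27*l^2 + 42*l + 72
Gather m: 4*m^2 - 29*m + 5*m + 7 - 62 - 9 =4*m^2 - 24*m - 64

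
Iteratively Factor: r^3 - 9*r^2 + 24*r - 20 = (r - 2)*(r^2 - 7*r + 10) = (r - 2)^2*(r - 5)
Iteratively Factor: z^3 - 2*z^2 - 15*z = (z - 5)*(z^2 + 3*z) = z*(z - 5)*(z + 3)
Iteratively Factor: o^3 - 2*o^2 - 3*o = (o - 3)*(o^2 + o) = o*(o - 3)*(o + 1)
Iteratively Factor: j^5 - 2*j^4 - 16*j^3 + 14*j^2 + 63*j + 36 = (j + 3)*(j^4 - 5*j^3 - j^2 + 17*j + 12) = (j - 4)*(j + 3)*(j^3 - j^2 - 5*j - 3) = (j - 4)*(j - 3)*(j + 3)*(j^2 + 2*j + 1) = (j - 4)*(j - 3)*(j + 1)*(j + 3)*(j + 1)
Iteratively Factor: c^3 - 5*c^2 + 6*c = (c - 3)*(c^2 - 2*c) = c*(c - 3)*(c - 2)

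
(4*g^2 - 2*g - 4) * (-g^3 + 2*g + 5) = -4*g^5 + 2*g^4 + 12*g^3 + 16*g^2 - 18*g - 20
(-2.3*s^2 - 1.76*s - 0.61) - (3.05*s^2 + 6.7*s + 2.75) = -5.35*s^2 - 8.46*s - 3.36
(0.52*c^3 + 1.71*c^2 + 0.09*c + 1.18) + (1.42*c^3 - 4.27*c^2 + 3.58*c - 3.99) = 1.94*c^3 - 2.56*c^2 + 3.67*c - 2.81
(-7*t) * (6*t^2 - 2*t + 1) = -42*t^3 + 14*t^2 - 7*t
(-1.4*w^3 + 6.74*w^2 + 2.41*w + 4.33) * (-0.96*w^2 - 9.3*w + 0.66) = 1.344*w^5 + 6.5496*w^4 - 65.9196*w^3 - 22.1214*w^2 - 38.6784*w + 2.8578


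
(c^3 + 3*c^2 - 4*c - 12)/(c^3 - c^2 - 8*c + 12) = (c + 2)/(c - 2)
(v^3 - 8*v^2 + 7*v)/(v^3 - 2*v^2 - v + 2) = v*(v - 7)/(v^2 - v - 2)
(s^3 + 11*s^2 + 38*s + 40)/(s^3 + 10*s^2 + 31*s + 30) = (s + 4)/(s + 3)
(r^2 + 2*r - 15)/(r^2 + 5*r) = (r - 3)/r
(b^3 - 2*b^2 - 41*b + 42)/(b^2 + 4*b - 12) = (b^2 - 8*b + 7)/(b - 2)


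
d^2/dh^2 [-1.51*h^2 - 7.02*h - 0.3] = -3.02000000000000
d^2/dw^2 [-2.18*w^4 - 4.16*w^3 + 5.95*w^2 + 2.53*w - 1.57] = -26.16*w^2 - 24.96*w + 11.9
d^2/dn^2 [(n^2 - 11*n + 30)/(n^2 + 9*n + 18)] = 8*(-5*n^3 + 9*n^2 + 351*n + 999)/(n^6 + 27*n^5 + 297*n^4 + 1701*n^3 + 5346*n^2 + 8748*n + 5832)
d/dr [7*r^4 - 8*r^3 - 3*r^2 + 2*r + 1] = 28*r^3 - 24*r^2 - 6*r + 2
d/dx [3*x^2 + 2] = 6*x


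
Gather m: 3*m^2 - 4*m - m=3*m^2 - 5*m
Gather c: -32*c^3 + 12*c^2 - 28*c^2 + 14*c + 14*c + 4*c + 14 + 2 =-32*c^3 - 16*c^2 + 32*c + 16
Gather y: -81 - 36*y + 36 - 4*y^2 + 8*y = -4*y^2 - 28*y - 45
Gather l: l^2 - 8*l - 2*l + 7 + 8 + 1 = l^2 - 10*l + 16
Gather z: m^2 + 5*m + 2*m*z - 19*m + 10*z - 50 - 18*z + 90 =m^2 - 14*m + z*(2*m - 8) + 40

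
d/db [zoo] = 0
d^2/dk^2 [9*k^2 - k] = 18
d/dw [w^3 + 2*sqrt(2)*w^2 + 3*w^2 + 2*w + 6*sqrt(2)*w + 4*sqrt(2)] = 3*w^2 + 4*sqrt(2)*w + 6*w + 2 + 6*sqrt(2)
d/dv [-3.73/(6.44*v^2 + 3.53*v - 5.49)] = (48.0424*v + 13.1669)/(6.44*v^2 + 3.53*v - 5.49)^2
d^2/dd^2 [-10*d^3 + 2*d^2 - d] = 4 - 60*d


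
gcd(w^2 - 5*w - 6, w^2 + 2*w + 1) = w + 1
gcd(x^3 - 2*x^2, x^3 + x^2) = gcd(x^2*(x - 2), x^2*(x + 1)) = x^2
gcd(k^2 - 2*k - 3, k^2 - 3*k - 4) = k + 1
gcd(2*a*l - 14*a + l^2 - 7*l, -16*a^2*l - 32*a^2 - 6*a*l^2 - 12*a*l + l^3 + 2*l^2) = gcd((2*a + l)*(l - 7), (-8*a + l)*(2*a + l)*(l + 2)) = 2*a + l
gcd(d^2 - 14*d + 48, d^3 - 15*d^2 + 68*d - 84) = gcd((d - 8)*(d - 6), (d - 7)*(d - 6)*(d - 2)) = d - 6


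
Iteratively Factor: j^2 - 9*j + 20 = (j - 5)*(j - 4)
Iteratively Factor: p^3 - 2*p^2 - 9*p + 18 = (p + 3)*(p^2 - 5*p + 6) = (p - 2)*(p + 3)*(p - 3)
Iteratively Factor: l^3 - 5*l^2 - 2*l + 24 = (l + 2)*(l^2 - 7*l + 12) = (l - 3)*(l + 2)*(l - 4)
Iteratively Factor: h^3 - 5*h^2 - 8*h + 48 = (h + 3)*(h^2 - 8*h + 16) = (h - 4)*(h + 3)*(h - 4)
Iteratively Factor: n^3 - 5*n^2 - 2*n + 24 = (n - 4)*(n^2 - n - 6) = (n - 4)*(n - 3)*(n + 2)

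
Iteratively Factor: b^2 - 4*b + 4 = (b - 2)*(b - 2)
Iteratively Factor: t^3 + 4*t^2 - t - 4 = (t + 1)*(t^2 + 3*t - 4) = (t + 1)*(t + 4)*(t - 1)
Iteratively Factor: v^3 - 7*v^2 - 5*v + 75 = (v - 5)*(v^2 - 2*v - 15) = (v - 5)^2*(v + 3)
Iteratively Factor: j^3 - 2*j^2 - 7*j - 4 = (j - 4)*(j^2 + 2*j + 1) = (j - 4)*(j + 1)*(j + 1)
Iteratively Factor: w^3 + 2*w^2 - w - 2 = (w + 1)*(w^2 + w - 2) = (w - 1)*(w + 1)*(w + 2)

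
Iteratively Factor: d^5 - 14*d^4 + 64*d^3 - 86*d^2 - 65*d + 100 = (d - 5)*(d^4 - 9*d^3 + 19*d^2 + 9*d - 20) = (d - 5)*(d + 1)*(d^3 - 10*d^2 + 29*d - 20) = (d - 5)*(d - 4)*(d + 1)*(d^2 - 6*d + 5) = (d - 5)*(d - 4)*(d - 1)*(d + 1)*(d - 5)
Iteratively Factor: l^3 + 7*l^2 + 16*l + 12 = (l + 2)*(l^2 + 5*l + 6) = (l + 2)*(l + 3)*(l + 2)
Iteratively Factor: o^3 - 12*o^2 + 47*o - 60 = (o - 4)*(o^2 - 8*o + 15) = (o - 5)*(o - 4)*(o - 3)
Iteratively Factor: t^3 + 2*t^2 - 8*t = (t)*(t^2 + 2*t - 8) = t*(t - 2)*(t + 4)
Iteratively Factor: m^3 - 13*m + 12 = (m - 1)*(m^2 + m - 12) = (m - 3)*(m - 1)*(m + 4)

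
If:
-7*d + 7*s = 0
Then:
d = s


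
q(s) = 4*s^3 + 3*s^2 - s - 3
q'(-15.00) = 2609.00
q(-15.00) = -12813.00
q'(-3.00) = 89.00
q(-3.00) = -81.00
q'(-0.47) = -1.17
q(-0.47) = -2.28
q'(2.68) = 101.27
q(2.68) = 92.86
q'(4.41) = 258.84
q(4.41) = 394.00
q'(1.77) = 47.21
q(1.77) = 26.81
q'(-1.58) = 19.48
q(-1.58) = -9.71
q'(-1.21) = 9.31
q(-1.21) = -4.48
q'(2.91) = 118.08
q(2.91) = 118.06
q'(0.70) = 9.08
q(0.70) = -0.86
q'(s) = 12*s^2 + 6*s - 1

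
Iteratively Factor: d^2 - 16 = (d - 4)*(d + 4)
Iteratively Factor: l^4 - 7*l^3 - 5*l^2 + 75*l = (l + 3)*(l^3 - 10*l^2 + 25*l) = l*(l + 3)*(l^2 - 10*l + 25) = l*(l - 5)*(l + 3)*(l - 5)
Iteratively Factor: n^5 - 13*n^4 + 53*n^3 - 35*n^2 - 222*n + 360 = (n - 4)*(n^4 - 9*n^3 + 17*n^2 + 33*n - 90) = (n - 4)*(n - 3)*(n^3 - 6*n^2 - n + 30) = (n - 4)*(n - 3)*(n + 2)*(n^2 - 8*n + 15) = (n - 4)*(n - 3)^2*(n + 2)*(n - 5)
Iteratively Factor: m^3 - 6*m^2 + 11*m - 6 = (m - 3)*(m^2 - 3*m + 2) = (m - 3)*(m - 1)*(m - 2)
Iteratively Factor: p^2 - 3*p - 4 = (p + 1)*(p - 4)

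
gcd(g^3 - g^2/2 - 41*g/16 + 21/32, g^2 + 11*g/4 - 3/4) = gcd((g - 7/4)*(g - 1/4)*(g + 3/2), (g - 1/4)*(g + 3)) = g - 1/4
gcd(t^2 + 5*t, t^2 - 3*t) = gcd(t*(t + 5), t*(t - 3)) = t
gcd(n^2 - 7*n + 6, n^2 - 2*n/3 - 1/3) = n - 1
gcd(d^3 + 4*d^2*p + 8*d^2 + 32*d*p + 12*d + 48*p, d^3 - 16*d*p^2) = d + 4*p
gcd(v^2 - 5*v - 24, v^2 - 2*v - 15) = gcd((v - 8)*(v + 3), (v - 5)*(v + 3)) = v + 3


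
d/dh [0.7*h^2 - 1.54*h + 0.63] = 1.4*h - 1.54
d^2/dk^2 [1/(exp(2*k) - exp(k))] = -((exp(k) - 1)*(4*exp(k) - 1) - 2*(2*exp(k) - 1)^2)*exp(-k)/(exp(k) - 1)^3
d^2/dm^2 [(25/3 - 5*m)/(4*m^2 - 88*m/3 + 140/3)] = 5*(27*(m - 3)*(3*m^2 - 22*m + 35) - 4*(3*m - 11)^2*(3*m - 5))/(2*(3*m^2 - 22*m + 35)^3)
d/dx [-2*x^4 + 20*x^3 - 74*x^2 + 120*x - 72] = -8*x^3 + 60*x^2 - 148*x + 120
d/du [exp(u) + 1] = exp(u)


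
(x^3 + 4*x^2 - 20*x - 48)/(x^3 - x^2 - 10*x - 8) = (x + 6)/(x + 1)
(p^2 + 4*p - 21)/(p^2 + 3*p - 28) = (p - 3)/(p - 4)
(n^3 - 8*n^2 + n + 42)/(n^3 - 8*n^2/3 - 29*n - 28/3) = 3*(n^2 - n - 6)/(3*n^2 + 13*n + 4)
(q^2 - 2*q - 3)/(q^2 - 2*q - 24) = (-q^2 + 2*q + 3)/(-q^2 + 2*q + 24)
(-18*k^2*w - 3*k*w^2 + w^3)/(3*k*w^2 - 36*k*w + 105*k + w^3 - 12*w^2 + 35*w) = w*(-6*k + w)/(w^2 - 12*w + 35)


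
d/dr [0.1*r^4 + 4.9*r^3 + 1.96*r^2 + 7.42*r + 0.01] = 0.4*r^3 + 14.7*r^2 + 3.92*r + 7.42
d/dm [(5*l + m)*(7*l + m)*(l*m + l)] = l*(35*l^2 + 24*l*m + 12*l + 3*m^2 + 2*m)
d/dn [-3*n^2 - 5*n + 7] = -6*n - 5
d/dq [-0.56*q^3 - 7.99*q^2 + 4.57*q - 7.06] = -1.68*q^2 - 15.98*q + 4.57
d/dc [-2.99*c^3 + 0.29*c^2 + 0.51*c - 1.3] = -8.97*c^2 + 0.58*c + 0.51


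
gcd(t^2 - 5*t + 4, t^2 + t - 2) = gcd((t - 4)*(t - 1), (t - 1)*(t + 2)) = t - 1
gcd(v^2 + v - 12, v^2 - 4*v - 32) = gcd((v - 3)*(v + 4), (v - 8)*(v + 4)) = v + 4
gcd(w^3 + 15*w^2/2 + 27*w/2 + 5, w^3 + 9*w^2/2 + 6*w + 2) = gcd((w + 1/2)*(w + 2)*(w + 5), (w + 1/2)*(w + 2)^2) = w^2 + 5*w/2 + 1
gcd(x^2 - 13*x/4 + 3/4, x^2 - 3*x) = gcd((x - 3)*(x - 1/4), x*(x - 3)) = x - 3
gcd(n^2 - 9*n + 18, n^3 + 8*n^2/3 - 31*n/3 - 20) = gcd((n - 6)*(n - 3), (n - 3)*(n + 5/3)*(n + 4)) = n - 3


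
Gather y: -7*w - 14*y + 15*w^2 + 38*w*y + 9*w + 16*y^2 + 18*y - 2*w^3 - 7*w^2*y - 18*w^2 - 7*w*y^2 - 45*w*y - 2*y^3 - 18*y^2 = -2*w^3 - 3*w^2 + 2*w - 2*y^3 + y^2*(-7*w - 2) + y*(-7*w^2 - 7*w + 4)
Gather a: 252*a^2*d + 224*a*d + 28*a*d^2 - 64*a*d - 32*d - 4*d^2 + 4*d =252*a^2*d + a*(28*d^2 + 160*d) - 4*d^2 - 28*d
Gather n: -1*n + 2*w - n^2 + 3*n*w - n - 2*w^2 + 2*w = -n^2 + n*(3*w - 2) - 2*w^2 + 4*w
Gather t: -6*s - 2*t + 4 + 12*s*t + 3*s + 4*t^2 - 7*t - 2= -3*s + 4*t^2 + t*(12*s - 9) + 2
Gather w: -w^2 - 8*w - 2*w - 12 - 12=-w^2 - 10*w - 24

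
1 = 1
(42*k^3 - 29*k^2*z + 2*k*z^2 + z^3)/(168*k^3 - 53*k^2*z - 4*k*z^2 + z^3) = (-2*k + z)/(-8*k + z)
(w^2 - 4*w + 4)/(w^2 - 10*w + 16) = (w - 2)/(w - 8)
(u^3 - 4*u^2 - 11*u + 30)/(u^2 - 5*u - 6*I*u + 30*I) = (u^2 + u - 6)/(u - 6*I)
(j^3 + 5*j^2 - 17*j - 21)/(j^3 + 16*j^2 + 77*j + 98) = (j^2 - 2*j - 3)/(j^2 + 9*j + 14)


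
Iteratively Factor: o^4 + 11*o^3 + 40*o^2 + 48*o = (o)*(o^3 + 11*o^2 + 40*o + 48) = o*(o + 3)*(o^2 + 8*o + 16) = o*(o + 3)*(o + 4)*(o + 4)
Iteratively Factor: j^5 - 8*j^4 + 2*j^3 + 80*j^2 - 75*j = (j - 1)*(j^4 - 7*j^3 - 5*j^2 + 75*j) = (j - 5)*(j - 1)*(j^3 - 2*j^2 - 15*j) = (j - 5)*(j - 1)*(j + 3)*(j^2 - 5*j) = (j - 5)^2*(j - 1)*(j + 3)*(j)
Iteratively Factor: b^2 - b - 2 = (b + 1)*(b - 2)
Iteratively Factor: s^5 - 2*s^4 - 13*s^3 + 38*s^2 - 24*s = (s + 4)*(s^4 - 6*s^3 + 11*s^2 - 6*s) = (s - 2)*(s + 4)*(s^3 - 4*s^2 + 3*s) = (s - 3)*(s - 2)*(s + 4)*(s^2 - s) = (s - 3)*(s - 2)*(s - 1)*(s + 4)*(s)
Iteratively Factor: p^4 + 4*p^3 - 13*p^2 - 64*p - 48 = (p + 1)*(p^3 + 3*p^2 - 16*p - 48) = (p + 1)*(p + 4)*(p^2 - p - 12) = (p + 1)*(p + 3)*(p + 4)*(p - 4)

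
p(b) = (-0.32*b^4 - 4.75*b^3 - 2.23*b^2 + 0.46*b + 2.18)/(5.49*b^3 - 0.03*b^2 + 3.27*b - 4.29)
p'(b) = (-16.47*b^2 + 0.06*b - 3.27)*(-0.32*b^4 - 4.75*b^3 - 2.23*b^2 + 0.46*b + 2.18)/(5.49*b^3 - 0.03*b^2 + 3.27*b - 4.29)^2 + (-1.28*b^3 - 14.25*b^2 - 4.46*b + 0.46)/(5.49*b^3 - 0.03*b^2 + 3.27*b - 4.29) = (-1.7568*b^6 + 0.0191999999999837*b^5 + 9.246*b^4 - 30.6246*b^3 + 17.9496*b^2 + 19.2642*b - 9.102)/(30.1401*b^6 - 0.3294*b^5 + 35.9055*b^4 - 47.3004*b^3 + 10.9503*b^2 - 28.0566*b + 18.4041)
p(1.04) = -1.04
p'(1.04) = 0.16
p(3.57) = -1.14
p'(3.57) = -0.05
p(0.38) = -0.64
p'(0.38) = -0.09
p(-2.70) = -0.50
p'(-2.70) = 0.03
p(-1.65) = -0.42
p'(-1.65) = 0.15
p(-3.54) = -0.51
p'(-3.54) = -0.01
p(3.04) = -1.11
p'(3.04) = -0.05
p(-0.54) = -0.29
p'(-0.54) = -0.18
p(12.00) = -1.59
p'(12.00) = -0.06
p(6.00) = -1.26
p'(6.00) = -0.05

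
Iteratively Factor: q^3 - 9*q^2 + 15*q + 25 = (q + 1)*(q^2 - 10*q + 25) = (q - 5)*(q + 1)*(q - 5)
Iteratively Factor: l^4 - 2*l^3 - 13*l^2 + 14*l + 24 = (l + 1)*(l^3 - 3*l^2 - 10*l + 24) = (l - 2)*(l + 1)*(l^2 - l - 12) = (l - 4)*(l - 2)*(l + 1)*(l + 3)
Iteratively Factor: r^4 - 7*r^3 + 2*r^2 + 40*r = (r + 2)*(r^3 - 9*r^2 + 20*r) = (r - 5)*(r + 2)*(r^2 - 4*r) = r*(r - 5)*(r + 2)*(r - 4)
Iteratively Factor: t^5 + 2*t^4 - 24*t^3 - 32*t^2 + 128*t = (t - 2)*(t^4 + 4*t^3 - 16*t^2 - 64*t) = (t - 4)*(t - 2)*(t^3 + 8*t^2 + 16*t) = (t - 4)*(t - 2)*(t + 4)*(t^2 + 4*t) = t*(t - 4)*(t - 2)*(t + 4)*(t + 4)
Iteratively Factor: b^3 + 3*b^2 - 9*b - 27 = (b - 3)*(b^2 + 6*b + 9) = (b - 3)*(b + 3)*(b + 3)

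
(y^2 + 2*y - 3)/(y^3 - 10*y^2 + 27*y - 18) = (y + 3)/(y^2 - 9*y + 18)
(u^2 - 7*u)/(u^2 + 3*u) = (u - 7)/(u + 3)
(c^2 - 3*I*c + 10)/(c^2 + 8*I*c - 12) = (c - 5*I)/(c + 6*I)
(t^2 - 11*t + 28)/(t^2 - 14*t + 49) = (t - 4)/(t - 7)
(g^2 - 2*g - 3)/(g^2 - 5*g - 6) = (g - 3)/(g - 6)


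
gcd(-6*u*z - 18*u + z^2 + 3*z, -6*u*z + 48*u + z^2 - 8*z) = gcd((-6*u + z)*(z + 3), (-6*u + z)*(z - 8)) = -6*u + z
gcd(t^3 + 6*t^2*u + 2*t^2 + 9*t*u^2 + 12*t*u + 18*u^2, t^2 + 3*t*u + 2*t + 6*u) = t^2 + 3*t*u + 2*t + 6*u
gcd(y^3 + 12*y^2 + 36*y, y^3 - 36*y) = y^2 + 6*y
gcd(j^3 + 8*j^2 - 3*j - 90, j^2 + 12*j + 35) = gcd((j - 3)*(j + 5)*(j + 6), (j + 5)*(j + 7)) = j + 5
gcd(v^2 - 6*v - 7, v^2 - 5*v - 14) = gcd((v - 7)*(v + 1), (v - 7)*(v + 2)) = v - 7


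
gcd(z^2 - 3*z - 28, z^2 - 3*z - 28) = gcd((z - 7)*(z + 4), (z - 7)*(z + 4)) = z^2 - 3*z - 28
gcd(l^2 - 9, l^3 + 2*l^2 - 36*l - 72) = 1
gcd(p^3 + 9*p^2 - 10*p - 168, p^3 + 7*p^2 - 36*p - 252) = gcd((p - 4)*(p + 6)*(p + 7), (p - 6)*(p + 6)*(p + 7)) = p^2 + 13*p + 42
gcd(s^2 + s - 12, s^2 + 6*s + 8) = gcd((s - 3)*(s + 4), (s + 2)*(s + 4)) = s + 4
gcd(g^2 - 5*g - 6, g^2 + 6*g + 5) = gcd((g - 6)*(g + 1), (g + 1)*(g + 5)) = g + 1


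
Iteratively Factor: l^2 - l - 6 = (l - 3)*(l + 2)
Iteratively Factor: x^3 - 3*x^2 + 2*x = (x)*(x^2 - 3*x + 2) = x*(x - 1)*(x - 2)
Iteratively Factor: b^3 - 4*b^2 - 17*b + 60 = (b - 5)*(b^2 + b - 12) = (b - 5)*(b - 3)*(b + 4)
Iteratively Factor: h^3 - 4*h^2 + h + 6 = (h - 2)*(h^2 - 2*h - 3) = (h - 2)*(h + 1)*(h - 3)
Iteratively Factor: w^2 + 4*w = (w)*(w + 4)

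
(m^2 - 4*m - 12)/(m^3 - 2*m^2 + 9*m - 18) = (m^2 - 4*m - 12)/(m^3 - 2*m^2 + 9*m - 18)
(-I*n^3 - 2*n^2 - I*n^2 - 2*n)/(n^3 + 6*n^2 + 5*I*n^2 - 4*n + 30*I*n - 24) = n*(-I*n^2 + n*(-2 - I) - 2)/(n^3 + n^2*(6 + 5*I) + 2*n*(-2 + 15*I) - 24)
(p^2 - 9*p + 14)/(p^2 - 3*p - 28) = (p - 2)/(p + 4)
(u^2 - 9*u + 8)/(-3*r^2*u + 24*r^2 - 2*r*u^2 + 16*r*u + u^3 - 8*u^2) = (1 - u)/(3*r^2 + 2*r*u - u^2)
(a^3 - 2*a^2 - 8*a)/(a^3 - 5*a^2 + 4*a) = (a + 2)/(a - 1)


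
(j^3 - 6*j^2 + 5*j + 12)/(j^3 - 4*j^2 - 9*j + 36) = (j + 1)/(j + 3)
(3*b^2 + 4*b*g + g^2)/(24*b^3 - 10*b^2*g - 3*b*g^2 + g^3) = (b + g)/(8*b^2 - 6*b*g + g^2)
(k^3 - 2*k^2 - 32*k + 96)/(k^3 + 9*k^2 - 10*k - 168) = (k - 4)/(k + 7)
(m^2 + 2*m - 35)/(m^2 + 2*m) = (m^2 + 2*m - 35)/(m*(m + 2))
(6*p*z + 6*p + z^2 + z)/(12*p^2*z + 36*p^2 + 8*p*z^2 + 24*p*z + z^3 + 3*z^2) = (z + 1)/(2*p*z + 6*p + z^2 + 3*z)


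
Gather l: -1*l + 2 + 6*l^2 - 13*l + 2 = 6*l^2 - 14*l + 4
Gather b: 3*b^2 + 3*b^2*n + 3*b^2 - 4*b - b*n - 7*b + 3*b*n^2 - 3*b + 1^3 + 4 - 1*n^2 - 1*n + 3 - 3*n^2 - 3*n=b^2*(3*n + 6) + b*(3*n^2 - n - 14) - 4*n^2 - 4*n + 8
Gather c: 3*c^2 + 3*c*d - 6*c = 3*c^2 + c*(3*d - 6)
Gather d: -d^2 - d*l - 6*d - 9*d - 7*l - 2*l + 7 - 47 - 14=-d^2 + d*(-l - 15) - 9*l - 54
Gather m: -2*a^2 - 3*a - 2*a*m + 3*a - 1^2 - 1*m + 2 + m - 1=-2*a^2 - 2*a*m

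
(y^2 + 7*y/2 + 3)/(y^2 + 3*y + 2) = (y + 3/2)/(y + 1)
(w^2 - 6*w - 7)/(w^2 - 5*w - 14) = (w + 1)/(w + 2)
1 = 1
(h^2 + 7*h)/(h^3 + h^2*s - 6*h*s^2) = (h + 7)/(h^2 + h*s - 6*s^2)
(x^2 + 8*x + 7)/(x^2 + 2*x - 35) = (x + 1)/(x - 5)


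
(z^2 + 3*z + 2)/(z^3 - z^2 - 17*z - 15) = (z + 2)/(z^2 - 2*z - 15)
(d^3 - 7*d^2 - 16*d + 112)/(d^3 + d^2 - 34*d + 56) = (d^2 - 3*d - 28)/(d^2 + 5*d - 14)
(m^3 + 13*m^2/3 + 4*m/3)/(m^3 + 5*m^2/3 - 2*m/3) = (3*m^2 + 13*m + 4)/(3*m^2 + 5*m - 2)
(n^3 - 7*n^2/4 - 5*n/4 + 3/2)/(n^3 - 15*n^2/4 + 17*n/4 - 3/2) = (n + 1)/(n - 1)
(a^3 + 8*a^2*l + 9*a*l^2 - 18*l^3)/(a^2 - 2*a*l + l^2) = (a^2 + 9*a*l + 18*l^2)/(a - l)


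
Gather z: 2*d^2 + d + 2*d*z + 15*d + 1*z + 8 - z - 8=2*d^2 + 2*d*z + 16*d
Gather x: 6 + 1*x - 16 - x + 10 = 0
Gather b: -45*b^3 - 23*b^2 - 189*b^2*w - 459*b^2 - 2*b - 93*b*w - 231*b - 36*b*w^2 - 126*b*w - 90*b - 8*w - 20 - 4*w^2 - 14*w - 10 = -45*b^3 + b^2*(-189*w - 482) + b*(-36*w^2 - 219*w - 323) - 4*w^2 - 22*w - 30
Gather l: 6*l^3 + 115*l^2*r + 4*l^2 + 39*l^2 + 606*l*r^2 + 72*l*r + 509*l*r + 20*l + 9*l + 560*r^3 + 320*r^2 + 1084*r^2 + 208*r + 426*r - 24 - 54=6*l^3 + l^2*(115*r + 43) + l*(606*r^2 + 581*r + 29) + 560*r^3 + 1404*r^2 + 634*r - 78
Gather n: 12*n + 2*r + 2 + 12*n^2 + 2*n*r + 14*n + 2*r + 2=12*n^2 + n*(2*r + 26) + 4*r + 4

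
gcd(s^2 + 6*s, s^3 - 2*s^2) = s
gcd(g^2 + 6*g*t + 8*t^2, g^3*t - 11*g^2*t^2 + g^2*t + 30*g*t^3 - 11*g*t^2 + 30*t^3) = 1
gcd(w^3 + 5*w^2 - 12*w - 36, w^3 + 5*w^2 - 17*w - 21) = w - 3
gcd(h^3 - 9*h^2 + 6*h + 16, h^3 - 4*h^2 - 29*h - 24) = h^2 - 7*h - 8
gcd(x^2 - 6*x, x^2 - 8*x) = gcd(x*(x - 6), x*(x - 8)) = x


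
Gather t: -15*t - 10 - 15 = -15*t - 25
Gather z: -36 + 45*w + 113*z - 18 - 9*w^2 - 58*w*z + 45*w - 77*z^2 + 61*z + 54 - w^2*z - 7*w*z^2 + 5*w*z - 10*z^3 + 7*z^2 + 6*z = -9*w^2 + 90*w - 10*z^3 + z^2*(-7*w - 70) + z*(-w^2 - 53*w + 180)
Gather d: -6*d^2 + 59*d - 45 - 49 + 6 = -6*d^2 + 59*d - 88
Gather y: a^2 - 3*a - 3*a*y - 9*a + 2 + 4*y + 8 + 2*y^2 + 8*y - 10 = a^2 - 12*a + 2*y^2 + y*(12 - 3*a)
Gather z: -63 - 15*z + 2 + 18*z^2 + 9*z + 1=18*z^2 - 6*z - 60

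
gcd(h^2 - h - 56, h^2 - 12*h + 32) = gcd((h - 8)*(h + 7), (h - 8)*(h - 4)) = h - 8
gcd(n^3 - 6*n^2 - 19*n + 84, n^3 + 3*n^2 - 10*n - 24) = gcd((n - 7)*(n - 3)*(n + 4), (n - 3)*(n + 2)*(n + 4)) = n^2 + n - 12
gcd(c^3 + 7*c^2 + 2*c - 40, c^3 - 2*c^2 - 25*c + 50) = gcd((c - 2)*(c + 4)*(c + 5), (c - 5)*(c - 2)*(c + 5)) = c^2 + 3*c - 10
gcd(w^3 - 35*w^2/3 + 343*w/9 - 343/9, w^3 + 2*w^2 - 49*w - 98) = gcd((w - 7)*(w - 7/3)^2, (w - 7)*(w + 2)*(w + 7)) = w - 7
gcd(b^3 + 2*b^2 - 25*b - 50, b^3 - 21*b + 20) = b + 5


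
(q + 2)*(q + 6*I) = q^2 + 2*q + 6*I*q + 12*I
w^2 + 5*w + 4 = (w + 1)*(w + 4)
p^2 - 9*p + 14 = (p - 7)*(p - 2)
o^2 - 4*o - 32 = (o - 8)*(o + 4)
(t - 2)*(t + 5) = t^2 + 3*t - 10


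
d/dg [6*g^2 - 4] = 12*g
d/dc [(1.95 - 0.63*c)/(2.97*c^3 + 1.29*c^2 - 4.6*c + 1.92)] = (3.7422*c^3 - 16.5618*c^2 - 5.031*c + 7.7604)/(8.8209*c^6 + 7.6626*c^5 - 25.6599*c^4 - 0.463199999999999*c^3 + 26.1136*c^2 - 17.664*c + 3.6864)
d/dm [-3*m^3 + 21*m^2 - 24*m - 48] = -9*m^2 + 42*m - 24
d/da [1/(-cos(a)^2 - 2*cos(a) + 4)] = -2*(cos(a) + 1)*sin(a)/(cos(a)^2 + 2*cos(a) - 4)^2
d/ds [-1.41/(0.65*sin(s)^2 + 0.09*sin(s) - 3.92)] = (1.833*sin(s) + 0.1269)*cos(s)/(0.65*sin(s)^2 + 0.09*sin(s) - 3.92)^2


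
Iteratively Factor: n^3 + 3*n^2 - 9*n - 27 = (n + 3)*(n^2 - 9) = (n + 3)^2*(n - 3)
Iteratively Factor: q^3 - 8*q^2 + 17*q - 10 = (q - 1)*(q^2 - 7*q + 10) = (q - 5)*(q - 1)*(q - 2)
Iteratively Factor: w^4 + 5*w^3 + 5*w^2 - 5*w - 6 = (w + 1)*(w^3 + 4*w^2 + w - 6) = (w + 1)*(w + 3)*(w^2 + w - 2) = (w - 1)*(w + 1)*(w + 3)*(w + 2)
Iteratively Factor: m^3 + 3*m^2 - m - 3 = (m + 1)*(m^2 + 2*m - 3) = (m + 1)*(m + 3)*(m - 1)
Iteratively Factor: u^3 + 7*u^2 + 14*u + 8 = (u + 1)*(u^2 + 6*u + 8) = (u + 1)*(u + 2)*(u + 4)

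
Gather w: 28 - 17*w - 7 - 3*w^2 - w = -3*w^2 - 18*w + 21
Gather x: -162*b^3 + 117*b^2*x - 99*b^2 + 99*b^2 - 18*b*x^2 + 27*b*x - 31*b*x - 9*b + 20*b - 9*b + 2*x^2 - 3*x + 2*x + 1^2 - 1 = -162*b^3 + 2*b + x^2*(2 - 18*b) + x*(117*b^2 - 4*b - 1)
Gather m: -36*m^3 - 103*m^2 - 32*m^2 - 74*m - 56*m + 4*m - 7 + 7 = -36*m^3 - 135*m^2 - 126*m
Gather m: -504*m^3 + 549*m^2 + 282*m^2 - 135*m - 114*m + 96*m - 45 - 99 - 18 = -504*m^3 + 831*m^2 - 153*m - 162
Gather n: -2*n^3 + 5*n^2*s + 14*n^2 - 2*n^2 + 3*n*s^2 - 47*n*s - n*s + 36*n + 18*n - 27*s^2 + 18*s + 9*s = -2*n^3 + n^2*(5*s + 12) + n*(3*s^2 - 48*s + 54) - 27*s^2 + 27*s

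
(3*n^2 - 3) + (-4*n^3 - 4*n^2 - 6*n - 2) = -4*n^3 - n^2 - 6*n - 5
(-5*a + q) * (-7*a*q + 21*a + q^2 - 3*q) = 35*a^2*q - 105*a^2 - 12*a*q^2 + 36*a*q + q^3 - 3*q^2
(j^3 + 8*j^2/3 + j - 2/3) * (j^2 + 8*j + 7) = j^5 + 32*j^4/3 + 88*j^3/3 + 26*j^2 + 5*j/3 - 14/3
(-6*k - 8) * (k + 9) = -6*k^2 - 62*k - 72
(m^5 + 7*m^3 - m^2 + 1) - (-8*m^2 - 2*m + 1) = m^5 + 7*m^3 + 7*m^2 + 2*m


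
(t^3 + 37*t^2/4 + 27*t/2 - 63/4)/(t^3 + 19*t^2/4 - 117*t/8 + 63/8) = 2*(t + 3)/(2*t - 3)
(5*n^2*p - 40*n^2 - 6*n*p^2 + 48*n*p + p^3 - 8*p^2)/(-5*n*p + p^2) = -n + 8*n/p + p - 8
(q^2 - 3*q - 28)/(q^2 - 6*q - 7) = (q + 4)/(q + 1)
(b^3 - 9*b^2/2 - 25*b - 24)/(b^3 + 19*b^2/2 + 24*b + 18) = (b - 8)/(b + 6)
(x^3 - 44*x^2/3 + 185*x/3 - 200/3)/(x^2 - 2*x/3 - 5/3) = (x^2 - 13*x + 40)/(x + 1)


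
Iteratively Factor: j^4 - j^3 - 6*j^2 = (j + 2)*(j^3 - 3*j^2) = (j - 3)*(j + 2)*(j^2) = j*(j - 3)*(j + 2)*(j)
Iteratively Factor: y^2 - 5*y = (y - 5)*(y)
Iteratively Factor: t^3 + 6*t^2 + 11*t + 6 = (t + 1)*(t^2 + 5*t + 6) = (t + 1)*(t + 3)*(t + 2)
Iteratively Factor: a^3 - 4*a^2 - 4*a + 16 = (a - 2)*(a^2 - 2*a - 8) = (a - 2)*(a + 2)*(a - 4)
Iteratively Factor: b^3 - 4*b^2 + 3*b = (b - 3)*(b^2 - b) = (b - 3)*(b - 1)*(b)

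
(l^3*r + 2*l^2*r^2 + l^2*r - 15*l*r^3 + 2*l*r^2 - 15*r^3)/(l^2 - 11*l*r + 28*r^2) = r*(l^3 + 2*l^2*r + l^2 - 15*l*r^2 + 2*l*r - 15*r^2)/(l^2 - 11*l*r + 28*r^2)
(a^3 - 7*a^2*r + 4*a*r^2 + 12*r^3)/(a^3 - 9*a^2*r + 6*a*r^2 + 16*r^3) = (-a + 6*r)/(-a + 8*r)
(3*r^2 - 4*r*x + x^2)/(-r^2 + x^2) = (-3*r + x)/(r + x)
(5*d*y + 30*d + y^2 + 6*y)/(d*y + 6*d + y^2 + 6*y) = (5*d + y)/(d + y)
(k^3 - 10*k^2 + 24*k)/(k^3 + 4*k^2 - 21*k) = (k^2 - 10*k + 24)/(k^2 + 4*k - 21)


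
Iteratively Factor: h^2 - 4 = (h - 2)*(h + 2)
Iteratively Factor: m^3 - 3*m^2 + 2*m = (m - 2)*(m^2 - m) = m*(m - 2)*(m - 1)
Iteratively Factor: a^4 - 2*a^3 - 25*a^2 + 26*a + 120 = (a - 5)*(a^3 + 3*a^2 - 10*a - 24) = (a - 5)*(a - 3)*(a^2 + 6*a + 8) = (a - 5)*(a - 3)*(a + 4)*(a + 2)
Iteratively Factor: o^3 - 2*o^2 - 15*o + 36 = (o + 4)*(o^2 - 6*o + 9) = (o - 3)*(o + 4)*(o - 3)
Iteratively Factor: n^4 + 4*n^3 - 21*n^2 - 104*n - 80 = (n + 4)*(n^3 - 21*n - 20) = (n + 4)^2*(n^2 - 4*n - 5) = (n + 1)*(n + 4)^2*(n - 5)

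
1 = 1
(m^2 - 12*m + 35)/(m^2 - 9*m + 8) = (m^2 - 12*m + 35)/(m^2 - 9*m + 8)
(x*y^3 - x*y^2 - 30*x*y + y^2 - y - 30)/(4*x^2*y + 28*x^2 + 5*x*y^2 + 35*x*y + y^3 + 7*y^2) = (x*y^3 - x*y^2 - 30*x*y + y^2 - y - 30)/(4*x^2*y + 28*x^2 + 5*x*y^2 + 35*x*y + y^3 + 7*y^2)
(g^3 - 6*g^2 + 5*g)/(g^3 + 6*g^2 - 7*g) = (g - 5)/(g + 7)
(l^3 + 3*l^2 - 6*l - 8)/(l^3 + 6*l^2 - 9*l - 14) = (l + 4)/(l + 7)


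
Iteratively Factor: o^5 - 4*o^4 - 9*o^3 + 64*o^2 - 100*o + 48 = (o - 2)*(o^4 - 2*o^3 - 13*o^2 + 38*o - 24) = (o - 2)^2*(o^3 - 13*o + 12) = (o - 2)^2*(o - 1)*(o^2 + o - 12) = (o - 3)*(o - 2)^2*(o - 1)*(o + 4)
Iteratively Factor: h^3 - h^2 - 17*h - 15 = (h + 3)*(h^2 - 4*h - 5) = (h + 1)*(h + 3)*(h - 5)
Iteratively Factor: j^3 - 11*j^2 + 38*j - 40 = (j - 2)*(j^2 - 9*j + 20) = (j - 4)*(j - 2)*(j - 5)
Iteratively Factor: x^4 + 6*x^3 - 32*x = (x - 2)*(x^3 + 8*x^2 + 16*x) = (x - 2)*(x + 4)*(x^2 + 4*x) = (x - 2)*(x + 4)^2*(x)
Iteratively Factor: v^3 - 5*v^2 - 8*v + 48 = (v - 4)*(v^2 - v - 12) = (v - 4)^2*(v + 3)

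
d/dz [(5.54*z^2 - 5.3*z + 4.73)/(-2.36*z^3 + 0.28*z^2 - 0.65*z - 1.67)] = (13.0744*z^4 - 25.016*z^3 + 31.3714*z^2 - 21.1524*z + 11.9255)/(5.5696*z^6 - 1.3216*z^5 + 3.1464*z^4 + 7.5184*z^3 - 0.5127*z^2 + 2.171*z + 2.7889)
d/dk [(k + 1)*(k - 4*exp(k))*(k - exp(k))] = (1 - exp(k))*(k + 1)*(k - 4*exp(k)) - (k + 1)*(k - exp(k))*(4*exp(k) - 1) + (k - 4*exp(k))*(k - exp(k))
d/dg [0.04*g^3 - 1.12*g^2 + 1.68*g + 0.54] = 0.12*g^2 - 2.24*g + 1.68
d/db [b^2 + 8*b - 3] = 2*b + 8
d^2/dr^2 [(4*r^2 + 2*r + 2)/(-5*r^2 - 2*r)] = 4*(-5*r^3 - 75*r^2 - 30*r - 4)/(r^3*(125*r^3 + 150*r^2 + 60*r + 8))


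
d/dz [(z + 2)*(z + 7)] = 2*z + 9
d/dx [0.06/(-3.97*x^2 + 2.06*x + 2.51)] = (0.4764*x - 0.1236)/(-3.97*x^2 + 2.06*x + 2.51)^2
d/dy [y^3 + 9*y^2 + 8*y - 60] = 3*y^2 + 18*y + 8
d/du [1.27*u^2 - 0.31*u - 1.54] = 2.54*u - 0.31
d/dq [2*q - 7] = 2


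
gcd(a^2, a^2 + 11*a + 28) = 1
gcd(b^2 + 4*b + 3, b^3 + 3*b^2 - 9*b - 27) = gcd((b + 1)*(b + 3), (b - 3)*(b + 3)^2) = b + 3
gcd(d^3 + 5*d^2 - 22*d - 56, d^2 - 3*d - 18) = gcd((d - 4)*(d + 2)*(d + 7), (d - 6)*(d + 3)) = 1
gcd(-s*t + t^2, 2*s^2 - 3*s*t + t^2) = s - t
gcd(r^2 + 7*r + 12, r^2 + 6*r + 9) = r + 3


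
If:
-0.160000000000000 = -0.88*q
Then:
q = 0.18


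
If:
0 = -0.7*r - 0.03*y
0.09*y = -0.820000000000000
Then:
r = 0.39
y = -9.11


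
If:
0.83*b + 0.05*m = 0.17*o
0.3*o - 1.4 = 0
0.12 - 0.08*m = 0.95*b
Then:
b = 3.04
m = -34.61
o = 4.67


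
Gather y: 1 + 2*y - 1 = 2*y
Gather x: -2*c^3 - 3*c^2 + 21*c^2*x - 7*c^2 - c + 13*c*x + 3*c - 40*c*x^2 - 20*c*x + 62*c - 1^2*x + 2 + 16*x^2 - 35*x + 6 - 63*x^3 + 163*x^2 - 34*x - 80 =-2*c^3 - 10*c^2 + 64*c - 63*x^3 + x^2*(179 - 40*c) + x*(21*c^2 - 7*c - 70) - 72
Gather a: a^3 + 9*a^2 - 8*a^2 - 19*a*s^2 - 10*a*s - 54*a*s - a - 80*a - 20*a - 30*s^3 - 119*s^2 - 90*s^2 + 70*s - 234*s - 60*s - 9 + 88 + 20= a^3 + a^2 + a*(-19*s^2 - 64*s - 101) - 30*s^3 - 209*s^2 - 224*s + 99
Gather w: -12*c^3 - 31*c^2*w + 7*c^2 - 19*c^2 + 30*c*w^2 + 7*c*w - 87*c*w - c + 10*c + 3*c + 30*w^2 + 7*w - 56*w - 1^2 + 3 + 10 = -12*c^3 - 12*c^2 + 12*c + w^2*(30*c + 30) + w*(-31*c^2 - 80*c - 49) + 12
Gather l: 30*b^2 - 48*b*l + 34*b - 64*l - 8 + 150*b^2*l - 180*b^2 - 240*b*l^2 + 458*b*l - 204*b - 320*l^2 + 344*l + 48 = -150*b^2 - 170*b + l^2*(-240*b - 320) + l*(150*b^2 + 410*b + 280) + 40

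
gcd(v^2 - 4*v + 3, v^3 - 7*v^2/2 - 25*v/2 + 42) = v - 3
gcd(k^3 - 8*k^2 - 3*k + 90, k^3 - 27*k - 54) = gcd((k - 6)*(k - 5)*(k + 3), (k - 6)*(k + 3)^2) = k^2 - 3*k - 18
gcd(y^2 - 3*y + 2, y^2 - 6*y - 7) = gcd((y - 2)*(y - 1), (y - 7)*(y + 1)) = 1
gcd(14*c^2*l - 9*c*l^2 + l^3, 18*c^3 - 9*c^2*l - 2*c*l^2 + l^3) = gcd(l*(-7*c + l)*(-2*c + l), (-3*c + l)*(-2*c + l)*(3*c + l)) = 2*c - l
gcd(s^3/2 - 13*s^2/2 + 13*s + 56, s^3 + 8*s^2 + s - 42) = 1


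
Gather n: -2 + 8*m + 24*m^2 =24*m^2 + 8*m - 2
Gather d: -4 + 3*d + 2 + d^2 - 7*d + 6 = d^2 - 4*d + 4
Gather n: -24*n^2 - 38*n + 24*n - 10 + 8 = -24*n^2 - 14*n - 2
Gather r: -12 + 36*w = 36*w - 12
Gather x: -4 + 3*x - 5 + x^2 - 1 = x^2 + 3*x - 10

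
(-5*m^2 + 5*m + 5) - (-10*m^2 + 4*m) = 5*m^2 + m + 5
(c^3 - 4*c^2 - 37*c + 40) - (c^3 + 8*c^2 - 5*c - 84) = -12*c^2 - 32*c + 124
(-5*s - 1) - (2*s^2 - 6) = -2*s^2 - 5*s + 5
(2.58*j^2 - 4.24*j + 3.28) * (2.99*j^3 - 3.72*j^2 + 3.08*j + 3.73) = 7.7142*j^5 - 22.2752*j^4 + 33.5264*j^3 - 15.6374*j^2 - 5.7128*j + 12.2344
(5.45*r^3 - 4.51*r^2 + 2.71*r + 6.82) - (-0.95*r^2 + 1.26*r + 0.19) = 5.45*r^3 - 3.56*r^2 + 1.45*r + 6.63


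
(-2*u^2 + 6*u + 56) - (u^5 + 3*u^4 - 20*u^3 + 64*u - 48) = -u^5 - 3*u^4 + 20*u^3 - 2*u^2 - 58*u + 104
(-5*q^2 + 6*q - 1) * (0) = 0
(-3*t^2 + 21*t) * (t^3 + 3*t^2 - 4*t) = -3*t^5 + 12*t^4 + 75*t^3 - 84*t^2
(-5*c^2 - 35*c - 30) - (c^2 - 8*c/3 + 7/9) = -6*c^2 - 97*c/3 - 277/9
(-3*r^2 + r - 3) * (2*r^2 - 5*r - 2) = -6*r^4 + 17*r^3 - 5*r^2 + 13*r + 6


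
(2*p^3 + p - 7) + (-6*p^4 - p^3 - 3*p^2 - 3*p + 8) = -6*p^4 + p^3 - 3*p^2 - 2*p + 1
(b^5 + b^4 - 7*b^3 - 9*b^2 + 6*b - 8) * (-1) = -b^5 - b^4 + 7*b^3 + 9*b^2 - 6*b + 8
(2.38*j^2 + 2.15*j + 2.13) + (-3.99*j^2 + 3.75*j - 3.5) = -1.61*j^2 + 5.9*j - 1.37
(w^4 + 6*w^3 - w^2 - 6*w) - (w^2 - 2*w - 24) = w^4 + 6*w^3 - 2*w^2 - 4*w + 24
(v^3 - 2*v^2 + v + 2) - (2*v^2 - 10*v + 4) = v^3 - 4*v^2 + 11*v - 2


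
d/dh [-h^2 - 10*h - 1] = -2*h - 10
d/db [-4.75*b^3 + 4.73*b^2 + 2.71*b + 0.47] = -14.25*b^2 + 9.46*b + 2.71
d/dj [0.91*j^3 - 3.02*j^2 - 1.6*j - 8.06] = 2.73*j^2 - 6.04*j - 1.6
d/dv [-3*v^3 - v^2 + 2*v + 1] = -9*v^2 - 2*v + 2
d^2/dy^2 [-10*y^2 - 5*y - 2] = -20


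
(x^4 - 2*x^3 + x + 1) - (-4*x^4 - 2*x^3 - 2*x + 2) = 5*x^4 + 3*x - 1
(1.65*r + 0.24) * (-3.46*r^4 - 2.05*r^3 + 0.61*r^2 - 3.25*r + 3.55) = -5.709*r^5 - 4.2129*r^4 + 0.5145*r^3 - 5.2161*r^2 + 5.0775*r + 0.852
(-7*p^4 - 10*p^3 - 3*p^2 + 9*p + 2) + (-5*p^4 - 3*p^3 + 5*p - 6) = -12*p^4 - 13*p^3 - 3*p^2 + 14*p - 4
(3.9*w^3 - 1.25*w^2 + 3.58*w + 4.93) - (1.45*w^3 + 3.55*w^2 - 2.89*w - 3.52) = 2.45*w^3 - 4.8*w^2 + 6.47*w + 8.45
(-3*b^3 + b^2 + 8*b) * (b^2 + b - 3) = -3*b^5 - 2*b^4 + 18*b^3 + 5*b^2 - 24*b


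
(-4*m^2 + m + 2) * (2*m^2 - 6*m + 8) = -8*m^4 + 26*m^3 - 34*m^2 - 4*m + 16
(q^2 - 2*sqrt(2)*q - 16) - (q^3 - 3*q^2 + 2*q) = -q^3 + 4*q^2 - 2*sqrt(2)*q - 2*q - 16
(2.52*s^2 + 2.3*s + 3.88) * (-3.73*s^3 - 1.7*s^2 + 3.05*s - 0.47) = -9.3996*s^5 - 12.863*s^4 - 10.6964*s^3 - 0.765400000000001*s^2 + 10.753*s - 1.8236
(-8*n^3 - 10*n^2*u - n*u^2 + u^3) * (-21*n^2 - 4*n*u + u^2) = 168*n^5 + 242*n^4*u + 53*n^3*u^2 - 27*n^2*u^3 - 5*n*u^4 + u^5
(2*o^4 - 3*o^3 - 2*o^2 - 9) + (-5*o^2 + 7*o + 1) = 2*o^4 - 3*o^3 - 7*o^2 + 7*o - 8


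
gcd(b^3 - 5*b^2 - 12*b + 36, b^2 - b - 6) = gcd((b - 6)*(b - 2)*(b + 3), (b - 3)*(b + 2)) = 1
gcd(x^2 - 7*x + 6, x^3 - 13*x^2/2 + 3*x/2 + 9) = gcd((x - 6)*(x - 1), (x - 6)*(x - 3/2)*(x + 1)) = x - 6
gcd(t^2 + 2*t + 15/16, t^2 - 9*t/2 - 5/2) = 1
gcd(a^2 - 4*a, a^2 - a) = a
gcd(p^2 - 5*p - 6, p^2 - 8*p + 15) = 1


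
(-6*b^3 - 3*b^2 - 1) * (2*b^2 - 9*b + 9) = -12*b^5 + 48*b^4 - 27*b^3 - 29*b^2 + 9*b - 9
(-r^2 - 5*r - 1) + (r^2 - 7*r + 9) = 8 - 12*r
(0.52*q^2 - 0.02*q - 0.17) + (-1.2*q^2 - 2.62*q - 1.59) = -0.68*q^2 - 2.64*q - 1.76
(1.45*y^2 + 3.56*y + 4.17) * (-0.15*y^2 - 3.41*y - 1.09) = -0.2175*y^4 - 5.4785*y^3 - 14.3456*y^2 - 18.1001*y - 4.5453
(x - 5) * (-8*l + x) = -8*l*x + 40*l + x^2 - 5*x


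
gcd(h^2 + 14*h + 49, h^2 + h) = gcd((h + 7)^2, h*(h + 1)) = 1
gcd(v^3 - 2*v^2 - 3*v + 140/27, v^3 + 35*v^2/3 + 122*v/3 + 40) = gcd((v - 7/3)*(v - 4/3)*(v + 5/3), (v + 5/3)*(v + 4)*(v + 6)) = v + 5/3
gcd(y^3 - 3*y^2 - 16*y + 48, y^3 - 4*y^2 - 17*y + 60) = y^2 + y - 12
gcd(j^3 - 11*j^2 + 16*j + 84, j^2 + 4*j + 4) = j + 2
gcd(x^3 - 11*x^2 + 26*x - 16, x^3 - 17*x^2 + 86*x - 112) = x^2 - 10*x + 16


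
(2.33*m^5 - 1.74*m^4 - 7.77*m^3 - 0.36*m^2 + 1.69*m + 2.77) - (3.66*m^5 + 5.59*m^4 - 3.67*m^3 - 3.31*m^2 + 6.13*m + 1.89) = -1.33*m^5 - 7.33*m^4 - 4.1*m^3 + 2.95*m^2 - 4.44*m + 0.88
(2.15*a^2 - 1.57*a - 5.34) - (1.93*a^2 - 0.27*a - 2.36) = 0.22*a^2 - 1.3*a - 2.98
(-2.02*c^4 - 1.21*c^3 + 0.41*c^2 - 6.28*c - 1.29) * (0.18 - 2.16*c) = 4.3632*c^5 + 2.25*c^4 - 1.1034*c^3 + 13.6386*c^2 + 1.656*c - 0.2322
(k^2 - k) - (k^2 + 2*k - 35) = 35 - 3*k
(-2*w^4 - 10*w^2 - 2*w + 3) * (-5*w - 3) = 10*w^5 + 6*w^4 + 50*w^3 + 40*w^2 - 9*w - 9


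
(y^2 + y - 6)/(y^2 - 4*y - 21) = (y - 2)/(y - 7)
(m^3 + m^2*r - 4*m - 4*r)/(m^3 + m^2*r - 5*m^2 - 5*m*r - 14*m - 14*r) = (m - 2)/(m - 7)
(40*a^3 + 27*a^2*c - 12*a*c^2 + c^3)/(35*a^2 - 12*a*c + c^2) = (8*a^2 + 7*a*c - c^2)/(7*a - c)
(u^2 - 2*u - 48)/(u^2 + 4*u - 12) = (u - 8)/(u - 2)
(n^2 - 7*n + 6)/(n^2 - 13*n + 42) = (n - 1)/(n - 7)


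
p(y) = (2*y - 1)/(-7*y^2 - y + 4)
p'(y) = (2*y - 1)*(14*y + 1)/(-7*y^2 - y + 4)^2 + 2/(-7*y^2 - y + 4) = (-14*y^2 - 2*y + (2*y - 1)*(14*y + 1) + 8)/(7*y^2 + y - 4)^2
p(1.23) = -0.19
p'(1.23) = 0.18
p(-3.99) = 0.09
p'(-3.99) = 0.03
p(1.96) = -0.12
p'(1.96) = 0.05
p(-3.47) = 0.10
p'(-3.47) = 0.04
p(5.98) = -0.04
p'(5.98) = 0.01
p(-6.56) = 0.05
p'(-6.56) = 0.01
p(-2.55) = 0.16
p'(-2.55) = 0.09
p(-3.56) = 0.10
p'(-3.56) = 0.04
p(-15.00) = 0.02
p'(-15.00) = 0.00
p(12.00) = -0.02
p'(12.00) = 0.00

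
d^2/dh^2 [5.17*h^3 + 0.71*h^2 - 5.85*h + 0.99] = 31.02*h + 1.42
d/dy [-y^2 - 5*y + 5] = -2*y - 5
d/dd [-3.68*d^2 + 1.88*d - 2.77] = 1.88 - 7.36*d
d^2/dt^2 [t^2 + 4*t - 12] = 2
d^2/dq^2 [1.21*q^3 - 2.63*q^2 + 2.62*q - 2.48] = 7.26*q - 5.26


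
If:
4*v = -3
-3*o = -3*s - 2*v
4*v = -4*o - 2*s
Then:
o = 1/3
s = 5/6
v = -3/4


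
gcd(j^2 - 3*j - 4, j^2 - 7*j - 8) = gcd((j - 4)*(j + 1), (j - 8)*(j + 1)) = j + 1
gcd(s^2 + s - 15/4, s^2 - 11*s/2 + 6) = s - 3/2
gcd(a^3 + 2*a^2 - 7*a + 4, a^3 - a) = a - 1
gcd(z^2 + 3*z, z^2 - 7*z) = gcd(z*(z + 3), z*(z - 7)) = z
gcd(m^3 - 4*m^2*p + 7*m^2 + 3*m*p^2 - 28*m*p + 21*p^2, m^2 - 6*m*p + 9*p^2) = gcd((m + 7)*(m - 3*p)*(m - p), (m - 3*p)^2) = -m + 3*p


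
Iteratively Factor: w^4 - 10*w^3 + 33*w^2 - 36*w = (w - 4)*(w^3 - 6*w^2 + 9*w) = (w - 4)*(w - 3)*(w^2 - 3*w) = (w - 4)*(w - 3)^2*(w)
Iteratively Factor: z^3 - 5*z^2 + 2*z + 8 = (z - 4)*(z^2 - z - 2) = (z - 4)*(z + 1)*(z - 2)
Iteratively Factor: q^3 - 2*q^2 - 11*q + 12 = (q + 3)*(q^2 - 5*q + 4) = (q - 4)*(q + 3)*(q - 1)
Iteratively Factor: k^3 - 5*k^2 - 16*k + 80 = (k - 5)*(k^2 - 16) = (k - 5)*(k - 4)*(k + 4)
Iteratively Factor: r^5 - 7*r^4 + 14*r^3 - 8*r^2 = (r - 4)*(r^4 - 3*r^3 + 2*r^2) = r*(r - 4)*(r^3 - 3*r^2 + 2*r) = r^2*(r - 4)*(r^2 - 3*r + 2) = r^2*(r - 4)*(r - 2)*(r - 1)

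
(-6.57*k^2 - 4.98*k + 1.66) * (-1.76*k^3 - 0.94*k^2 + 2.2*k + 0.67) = 11.5632*k^5 + 14.9406*k^4 - 12.6944*k^3 - 16.9183*k^2 + 0.315399999999999*k + 1.1122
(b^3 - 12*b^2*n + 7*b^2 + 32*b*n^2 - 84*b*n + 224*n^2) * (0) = 0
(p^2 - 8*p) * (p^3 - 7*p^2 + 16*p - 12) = p^5 - 15*p^4 + 72*p^3 - 140*p^2 + 96*p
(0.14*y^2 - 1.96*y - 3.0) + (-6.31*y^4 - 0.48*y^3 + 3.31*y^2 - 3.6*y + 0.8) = -6.31*y^4 - 0.48*y^3 + 3.45*y^2 - 5.56*y - 2.2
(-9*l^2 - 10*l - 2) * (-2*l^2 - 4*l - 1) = 18*l^4 + 56*l^3 + 53*l^2 + 18*l + 2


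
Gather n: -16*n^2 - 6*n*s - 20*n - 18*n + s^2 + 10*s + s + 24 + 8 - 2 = -16*n^2 + n*(-6*s - 38) + s^2 + 11*s + 30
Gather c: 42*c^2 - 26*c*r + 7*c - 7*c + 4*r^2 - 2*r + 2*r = 42*c^2 - 26*c*r + 4*r^2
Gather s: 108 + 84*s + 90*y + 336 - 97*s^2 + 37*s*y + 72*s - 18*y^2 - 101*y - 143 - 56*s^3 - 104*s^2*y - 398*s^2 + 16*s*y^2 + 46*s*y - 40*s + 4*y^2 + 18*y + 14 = -56*s^3 + s^2*(-104*y - 495) + s*(16*y^2 + 83*y + 116) - 14*y^2 + 7*y + 315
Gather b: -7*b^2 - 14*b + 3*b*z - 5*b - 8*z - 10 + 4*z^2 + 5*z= -7*b^2 + b*(3*z - 19) + 4*z^2 - 3*z - 10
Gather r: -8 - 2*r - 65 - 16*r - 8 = -18*r - 81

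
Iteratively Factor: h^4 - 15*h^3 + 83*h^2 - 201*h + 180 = (h - 5)*(h^3 - 10*h^2 + 33*h - 36) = (h - 5)*(h - 3)*(h^2 - 7*h + 12) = (h - 5)*(h - 4)*(h - 3)*(h - 3)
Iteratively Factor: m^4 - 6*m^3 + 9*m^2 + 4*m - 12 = (m + 1)*(m^3 - 7*m^2 + 16*m - 12) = (m - 2)*(m + 1)*(m^2 - 5*m + 6) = (m - 2)^2*(m + 1)*(m - 3)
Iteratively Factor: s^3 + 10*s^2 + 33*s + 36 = (s + 4)*(s^2 + 6*s + 9) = (s + 3)*(s + 4)*(s + 3)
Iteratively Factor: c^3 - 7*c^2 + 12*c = (c - 3)*(c^2 - 4*c) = c*(c - 3)*(c - 4)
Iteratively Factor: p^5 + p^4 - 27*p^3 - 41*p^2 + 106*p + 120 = (p - 2)*(p^4 + 3*p^3 - 21*p^2 - 83*p - 60) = (p - 2)*(p + 3)*(p^3 - 21*p - 20) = (p - 2)*(p + 3)*(p + 4)*(p^2 - 4*p - 5) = (p - 5)*(p - 2)*(p + 3)*(p + 4)*(p + 1)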